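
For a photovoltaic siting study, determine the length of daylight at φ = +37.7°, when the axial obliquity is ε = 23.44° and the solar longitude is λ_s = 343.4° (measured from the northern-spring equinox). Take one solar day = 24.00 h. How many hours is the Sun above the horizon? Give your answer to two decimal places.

Solar declination: sin δ = sin ε · sin λ_s = sin 23.44° × sin 343.4° = -0.11364, so δ = -6.525°.
cos H₀ = −tan φ · tan δ = −tan(+37.7°) × tan(-6.525°) = 0.0884, so H₀ = 1.4823 rad = 84.93°.
Daylight = 2H₀/(2π) × 24.00 h = (1.4823/π) × 24.00 = 11.32 h.

11.32 h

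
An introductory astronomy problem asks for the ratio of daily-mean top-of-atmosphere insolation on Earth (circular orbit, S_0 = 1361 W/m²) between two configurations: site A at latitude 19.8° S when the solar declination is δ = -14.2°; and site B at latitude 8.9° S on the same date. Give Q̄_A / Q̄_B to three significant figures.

Q̄_A / Q̄_B ≈ 1.03

— Configuration A (ϕ=-19.8°):
cos h₀ = −tan(-19.8°) tan(-14.200°) = -0.0911, h₀ = 1.6620 rad.
Bracket: h₀ sin ϕ sin δ + cos ϕ cos δ sin h₀ = 1.6620×-0.33874×-0.24531 + 0.94088×0.96945×0.99584 = 0.138106 + 0.908342 = 1.046448.
Q̄ = (S_0/π) × [bracket] = (1361/π) × 1.046448 = 453.34 W/m².
— Configuration B (ϕ=-8.9°):
cos h₀ = −tan(-8.9°) tan(-14.200°) = -0.0396, h₀ = 1.6104 rad.
Bracket: h₀ sin ϕ sin δ + cos ϕ cos δ sin h₀ = 1.6104×-0.15471×-0.24531 + 0.98796×0.96945×0.99921 = 0.061118 + 0.957021 = 1.018139.
Q̄ = (S_0/π) × [bracket] = (1361/π) × 1.018139 = 441.08 W/m².
Ratio Q̄_A / Q̄_B = 453.34 / 441.08 = 1.028.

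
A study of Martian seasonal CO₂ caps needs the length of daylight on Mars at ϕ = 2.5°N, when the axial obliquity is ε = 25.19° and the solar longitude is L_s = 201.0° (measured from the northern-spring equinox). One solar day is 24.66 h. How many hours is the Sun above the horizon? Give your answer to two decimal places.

Solar declination: sin δ = sin ε · sin L_s = sin 25.19° × sin 201.0° = -0.15253, so δ = -8.774°.
cos h₀ = −tan ϕ · tan δ = −tan(+2.5°) × tan(-8.774°) = 0.0067, so h₀ = 1.5641 rad = 89.61°.
Daylight = 2h₀/(2π) × 24.66 h = (1.5641/π) × 24.66 = 12.28 h.

12.28 h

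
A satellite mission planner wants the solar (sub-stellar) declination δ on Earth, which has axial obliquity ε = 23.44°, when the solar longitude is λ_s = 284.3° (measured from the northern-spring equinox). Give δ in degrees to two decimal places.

sin δ = sin ε · sin λ_s = sin 23.44° × sin 284.3° = -0.385463.
δ = arcsin(-0.385463) = -22.67°.

δ = -22.67°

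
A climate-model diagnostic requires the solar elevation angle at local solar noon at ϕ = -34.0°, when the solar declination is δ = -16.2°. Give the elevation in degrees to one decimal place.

At local noon the hour angle is zero, so the zenith angle equals |ϕ − δ| = |-34.0° − (-16.200°)| = 17.800°.
Elevation = 90° − 17.800° = 72.2°.

72.2°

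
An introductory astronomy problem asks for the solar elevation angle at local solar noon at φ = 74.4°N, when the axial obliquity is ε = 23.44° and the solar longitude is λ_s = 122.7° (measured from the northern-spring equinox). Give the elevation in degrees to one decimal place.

Solar declination: sin δ = sin ε · sin λ_s = sin 23.44° × sin 122.7° = 0.33474, so δ = +19.557°.
At local noon the hour angle is zero, so the zenith angle equals |φ − δ| = |+74.4° − (+19.557°)| = 54.843°.
Elevation = 90° − 54.843° = 35.2°.

35.2°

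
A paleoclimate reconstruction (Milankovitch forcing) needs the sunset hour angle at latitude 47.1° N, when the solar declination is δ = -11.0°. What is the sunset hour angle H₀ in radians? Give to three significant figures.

H₀ = 1.36 rad

cos H₀ = −tan φ · tan δ = −tan(+47.1°) × tan(-11.000°) = 0.2092, so H₀ = 1.3601 rad = 77.93°.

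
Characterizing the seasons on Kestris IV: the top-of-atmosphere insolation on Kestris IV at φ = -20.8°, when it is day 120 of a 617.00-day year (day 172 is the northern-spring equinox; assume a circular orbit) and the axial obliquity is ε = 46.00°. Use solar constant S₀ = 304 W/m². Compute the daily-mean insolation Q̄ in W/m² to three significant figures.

Q̄ ≈ 105 W/m²

Solar longitude: λ_s = 360° × (120 − 172)/617.00 = -30.340°, i.e. -30.340° + 360° = 329.660°.
sin δ = sin 46.00° × sin 329.660° = -0.36336, so δ = -21.307°.
cos H₀ = −tan(-20.8°) tan(-21.307°) = -0.1482, H₀ = 1.7195 rad.
Bracket: H₀ sin φ sin δ + cos φ cos δ sin H₀ = 1.7195×-0.35511×-0.36336 + 0.93483×0.93165×0.98896 = 0.221872 + 0.861319 = 1.083191.
Q̄ = (S₀/π) × [bracket] = (304/π) × 1.083191 = 104.8 W/m².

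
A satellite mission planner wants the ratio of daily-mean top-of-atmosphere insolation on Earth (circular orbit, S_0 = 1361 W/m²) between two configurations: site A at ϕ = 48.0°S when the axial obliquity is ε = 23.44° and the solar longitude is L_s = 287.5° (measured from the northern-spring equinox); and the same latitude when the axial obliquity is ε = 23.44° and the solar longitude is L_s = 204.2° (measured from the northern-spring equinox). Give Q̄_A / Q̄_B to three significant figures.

— Configuration A (ϕ=-48.0°):
Solar declination: sin δ = sin ε · sin L_s = sin 23.44° × sin 287.5° = -0.37938, so δ = -22.295°.
cos h₀ = −tan(-48.0°) tan(-22.295°) = -0.4554, h₀ = 2.0436 rad.
Bracket: h₀ sin ϕ sin δ + cos ϕ cos δ sin h₀ = 2.0436×-0.74314×-0.37938 + 0.66913×0.92524×0.89029 = 0.576157 + 0.551184 = 1.127341.
Q̄ = (S_0/π) × [bracket] = (1361/π) × 1.127341 = 488.39 W/m².
— Configuration B (ϕ=-48.0°):
Solar declination: sin δ = sin ε · sin L_s = sin 23.44° × sin 204.2° = -0.16306, so δ = -9.385°.
cos h₀ = −tan(-48.0°) tan(-9.385°) = -0.1836, h₀ = 1.7554 rad.
Bracket: h₀ sin ϕ sin δ + cos ϕ cos δ sin h₀ = 1.7554×-0.74314×-0.16306 + 0.66913×0.98662×0.98301 = 0.212713 + 0.648961 = 0.861674.
Q̄ = (S_0/π) × [bracket] = (1361/π) × 0.861674 = 373.29 W/m².
Ratio Q̄_A / Q̄_B = 488.39 / 373.29 = 1.308.

Q̄_A / Q̄_B ≈ 1.31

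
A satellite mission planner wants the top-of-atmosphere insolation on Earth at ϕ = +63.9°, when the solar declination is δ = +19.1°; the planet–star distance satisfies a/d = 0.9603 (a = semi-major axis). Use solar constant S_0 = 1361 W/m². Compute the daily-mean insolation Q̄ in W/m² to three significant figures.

cos h₀ = −tan(+63.9°) tan(+19.100°) = -0.7068, h₀ = 2.3558 rad.
Bracket: h₀ sin ϕ sin δ + cos ϕ cos δ sin h₀ = 2.3558×0.89803×0.32722 + 0.43994×0.94495×0.70737 = 0.692260 + 0.294069 = 0.986329.
Inverse-square distance factor (a/d)² = 0.9603² = 0.922176.
Q̄ = (S_0/π) × 0.922176 × [bracket] = (1361/π) × 0.922176 × 0.986329 = 394.0 W/m².

Q̄ ≈ 394 W/m²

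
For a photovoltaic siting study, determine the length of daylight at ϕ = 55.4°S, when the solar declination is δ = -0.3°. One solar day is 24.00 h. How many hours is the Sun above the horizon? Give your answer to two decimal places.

12.06 h

cos h₀ = −tan ϕ · tan δ = −tan(-55.4°) × tan(-0.300°) = -0.0076, so h₀ = 1.5784 rad = 90.43°.
Daylight = 2h₀/(2π) × 24.00 h = (1.5784/π) × 24.00 = 12.06 h.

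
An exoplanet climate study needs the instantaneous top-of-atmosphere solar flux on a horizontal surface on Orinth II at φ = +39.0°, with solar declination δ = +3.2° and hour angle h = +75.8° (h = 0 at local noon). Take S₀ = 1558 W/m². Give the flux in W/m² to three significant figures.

cos θ_z = sin φ sin δ + cos φ cos δ cos h = 0.035130 + 0.190342 = 0.225472.
Flux = S₀ · cos θ_z = 1558 × 0.225472 = 351.3 W/m².

351 W/m²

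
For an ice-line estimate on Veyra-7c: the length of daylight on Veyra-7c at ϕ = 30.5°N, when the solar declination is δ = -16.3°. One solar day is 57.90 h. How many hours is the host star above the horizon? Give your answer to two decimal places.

25.76 h

cos h₀ = −tan ϕ · tan δ = −tan(+30.5°) × tan(-16.300°) = 0.1722, so h₀ = 1.3977 rad = 80.08°.
Daylight = 2h₀/(2π) × 57.90 h = (1.3977/π) × 57.90 = 25.76 h.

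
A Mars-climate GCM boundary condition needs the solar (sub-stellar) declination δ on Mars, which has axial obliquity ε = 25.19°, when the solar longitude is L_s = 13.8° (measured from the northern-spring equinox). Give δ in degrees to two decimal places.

δ = +5.83°

sin δ = sin ε · sin L_s = sin 25.19° × sin 13.8° = 0.101525.
δ = arcsin(0.101525) = +5.83°.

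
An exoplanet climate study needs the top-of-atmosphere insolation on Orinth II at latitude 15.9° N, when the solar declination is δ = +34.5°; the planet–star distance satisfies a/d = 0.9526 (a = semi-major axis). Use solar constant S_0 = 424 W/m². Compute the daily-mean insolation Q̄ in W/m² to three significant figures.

Q̄ ≈ 129 W/m²

cos h₀ = −tan(+15.9°) tan(+34.500°) = -0.1958, h₀ = 1.7678 rad.
Bracket: h₀ sin ϕ sin δ + cos ϕ cos δ sin h₀ = 1.7678×0.27396×0.56641 + 0.96174×0.82413×0.98065 = 0.274316 + 0.777262 = 1.051578.
Inverse-square distance factor (a/d)² = 0.9526² = 0.907447.
Q̄ = (S_0/π) × 0.907447 × [bracket] = (424/π) × 0.907447 × 1.051578 = 128.8 W/m².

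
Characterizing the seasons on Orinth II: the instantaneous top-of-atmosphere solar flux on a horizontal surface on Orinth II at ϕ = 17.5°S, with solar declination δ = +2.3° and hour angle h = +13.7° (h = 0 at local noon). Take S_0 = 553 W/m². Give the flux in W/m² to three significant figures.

505 W/m²

cos θ_z = sin ϕ sin δ + cos ϕ cos δ cos h = -0.012068 + 0.925836 = 0.913768.
Flux = S_0 · cos θ_z = 553 × 0.913768 = 505.3 W/m².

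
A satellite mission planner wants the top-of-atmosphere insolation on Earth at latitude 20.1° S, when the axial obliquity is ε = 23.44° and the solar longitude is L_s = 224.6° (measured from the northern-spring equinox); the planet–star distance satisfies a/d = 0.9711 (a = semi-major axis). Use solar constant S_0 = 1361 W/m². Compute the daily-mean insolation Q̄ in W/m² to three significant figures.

Q̄ ≈ 432 W/m²

Solar declination: sin δ = sin ε · sin L_s = sin 23.44° × sin 224.6° = -0.27931, so δ = -16.219°.
cos h₀ = −tan(-20.1°) tan(-16.219°) = -0.1064, h₀ = 1.6774 rad.
Bracket: h₀ sin ϕ sin δ + cos ϕ cos δ sin h₀ = 1.6774×-0.34366×-0.27931 + 0.93909×0.96020×0.99432 = 0.161010 + 0.896592 = 1.057602.
Inverse-square distance factor (a/d)² = 0.9711² = 0.943035.
Q̄ = (S_0/π) × 0.943035 × [bracket] = (1361/π) × 0.943035 × 1.057602 = 432.1 W/m².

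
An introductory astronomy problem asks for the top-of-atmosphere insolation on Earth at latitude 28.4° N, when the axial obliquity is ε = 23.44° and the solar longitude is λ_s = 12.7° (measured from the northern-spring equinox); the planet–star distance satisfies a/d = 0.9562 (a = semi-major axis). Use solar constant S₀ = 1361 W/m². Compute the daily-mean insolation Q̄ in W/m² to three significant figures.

Solar declination: sin δ = sin ε · sin λ_s = sin 23.44° × sin 12.7° = 0.08745, so δ = +5.017°.
cos H₀ = −tan(+28.4°) tan(+5.017°) = -0.0475, H₀ = 1.6183 rad.
Bracket: H₀ sin φ sin δ + cos φ cos δ sin H₀ = 1.6183×0.47562×0.08745 + 0.87965×0.99617×0.99887 = 0.067310 + 0.875291 = 0.942601.
Inverse-square distance factor (a/d)² = 0.9562² = 0.914318.
Q̄ = (S₀/π) × 0.914318 × [bracket] = (1361/π) × 0.914318 × 0.942601 = 373.4 W/m².

Q̄ ≈ 373 W/m²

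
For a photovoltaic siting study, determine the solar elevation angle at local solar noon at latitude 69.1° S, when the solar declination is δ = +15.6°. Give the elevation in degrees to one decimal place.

At local noon the hour angle is zero, so the zenith angle equals |ϕ − δ| = |-69.1° − (+15.600°)| = 84.700°.
Elevation = 90° − 84.700° = 5.3°.

5.3°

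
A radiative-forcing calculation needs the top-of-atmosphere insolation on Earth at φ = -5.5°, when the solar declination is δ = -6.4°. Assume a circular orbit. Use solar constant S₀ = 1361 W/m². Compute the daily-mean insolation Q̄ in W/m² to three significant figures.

cos H₀ = −tan(-5.5°) tan(-6.400°) = -0.0108, H₀ = 1.5816 rad.
Bracket: H₀ sin φ sin δ + cos φ cos δ sin H₀ = 1.5816×-0.09585×-0.11147 + 0.99540×0.99377×0.99994 = 0.016898 + 0.989139 = 1.006037.
Q̄ = (S₀/π) × [bracket] = (1361/π) × 1.006037 = 435.8 W/m².

Q̄ ≈ 436 W/m²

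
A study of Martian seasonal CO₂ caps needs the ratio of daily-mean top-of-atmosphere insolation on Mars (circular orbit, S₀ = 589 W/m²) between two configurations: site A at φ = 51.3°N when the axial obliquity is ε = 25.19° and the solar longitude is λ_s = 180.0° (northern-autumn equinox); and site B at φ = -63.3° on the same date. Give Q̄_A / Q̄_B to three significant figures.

Q̄_A / Q̄_B ≈ 1.39

— Configuration A (φ=+51.3°):
Solar declination: sin δ = sin ε · sin λ_s = sin 25.19° × sin 180.0° = 0.00000, so δ = +0.000°.
cos H₀ = −tan(+51.3°) tan(+0.000°) = -0.0000, H₀ = 1.5708 rad.
Bracket: H₀ sin φ sin δ + cos φ cos δ sin H₀ = 1.5708×0.78043×0.00000 + 0.62524×1.00000×1.00000 = 0.000000 + 0.625240 = 0.625240.
Q̄ = (S₀/π) × [bracket] = (589/π) × 0.625240 = 117.22 W/m².
— Configuration B (φ=-63.3°):
cos H₀ = −tan(-63.3°) tan(+0.000°) = 0.0000, H₀ = 1.5708 rad.
Bracket: H₀ sin φ sin δ + cos φ cos δ sin H₀ = 1.5708×-0.89337×0.00000 + 0.44932×1.00000×1.00000 = -0.000000 + 0.449320 = 0.449320.
Q̄ = (S₀/π) × [bracket] = (589/π) × 0.449320 = 84.241 W/m².
Ratio Q̄_A / Q̄_B = 117.22 / 84.241 = 1.391.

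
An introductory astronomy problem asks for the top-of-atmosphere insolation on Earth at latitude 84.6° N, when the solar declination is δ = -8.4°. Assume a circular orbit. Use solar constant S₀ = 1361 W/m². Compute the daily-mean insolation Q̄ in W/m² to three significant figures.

Q̄ ≈ 0.00 W/m²

cos H₀ = −tan(+84.6°) tan(-8.400°) = 1.5622 ≥ 1 ⇒ polar night, H₀ = 0 and Q̄ = 0.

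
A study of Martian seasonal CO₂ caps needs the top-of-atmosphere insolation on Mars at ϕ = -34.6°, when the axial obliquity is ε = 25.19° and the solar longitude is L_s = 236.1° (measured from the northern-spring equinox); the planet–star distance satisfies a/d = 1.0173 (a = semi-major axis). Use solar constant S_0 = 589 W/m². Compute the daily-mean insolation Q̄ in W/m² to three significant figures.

Q̄ ≈ 216 W/m²

Solar declination: sin δ = sin ε · sin L_s = sin 25.19° × sin 236.1° = -0.35327, so δ = -20.688°.
cos h₀ = −tan(-34.6°) tan(-20.688°) = -0.2605, h₀ = 1.8343 rad.
Bracket: h₀ sin ϕ sin δ + cos ϕ cos δ sin h₀ = 1.8343×-0.56784×-0.35327 + 0.82314×0.93552×0.96547 = 0.367962 + 0.743474 = 1.111436.
Inverse-square distance factor (a/d)² = 1.0173² = 1.034899.
Q̄ = (S_0/π) × 1.034899 × [bracket] = (589/π) × 1.034899 × 1.111436 = 215.6 W/m².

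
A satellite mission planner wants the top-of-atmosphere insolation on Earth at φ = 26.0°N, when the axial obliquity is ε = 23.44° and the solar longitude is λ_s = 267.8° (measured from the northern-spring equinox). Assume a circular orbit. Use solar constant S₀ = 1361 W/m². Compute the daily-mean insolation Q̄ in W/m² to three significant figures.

Solar declination: sin δ = sin ε · sin λ_s = sin 23.44° × sin 267.8° = -0.39750, so δ = -23.422°.
cos H₀ = −tan(+26.0°) tan(-23.422°) = 0.2113, H₀ = 1.3579 rad.
Bracket: H₀ sin φ sin δ + cos φ cos δ sin H₀ = 1.3579×0.43837×-0.39750 + 0.89879×0.91760×0.97743 = -0.236617 + 0.806116 = 0.569499.
Q̄ = (S₀/π) × [bracket] = (1361/π) × 0.569499 = 246.7 W/m².

Q̄ ≈ 247 W/m²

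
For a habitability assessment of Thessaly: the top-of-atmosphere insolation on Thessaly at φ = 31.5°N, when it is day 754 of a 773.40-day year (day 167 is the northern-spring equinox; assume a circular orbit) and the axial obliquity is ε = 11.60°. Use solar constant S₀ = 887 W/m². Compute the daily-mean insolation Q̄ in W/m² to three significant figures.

Solar longitude: λ_s = 360° × (754 − 167)/773.40 = 273.235°.
sin δ = sin 11.60° × sin 273.235° = -0.20076, so δ = -11.581°.
cos H₀ = −tan(+31.5°) tan(-11.581°) = 0.1256, H₀ = 1.4449 rad.
Bracket: H₀ sin φ sin δ + cos φ cos δ sin H₀ = 1.4449×0.52250×-0.20076 + 0.85264×0.97964×0.99208 = -0.151566 + 0.828665 = 0.677099.
Q̄ = (S₀/π) × [bracket] = (887/π) × 0.677099 = 191.2 W/m².

Q̄ ≈ 191 W/m²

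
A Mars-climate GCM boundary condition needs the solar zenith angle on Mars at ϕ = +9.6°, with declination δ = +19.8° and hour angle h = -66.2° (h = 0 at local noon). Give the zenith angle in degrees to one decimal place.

cos θ_z = sin ϕ sin δ + cos ϕ cos δ cos h = 0.056491 + 0.374371 = 0.430862.
θ_z = arccos(0.430862) = 64.5°.

θ_z = 64.5°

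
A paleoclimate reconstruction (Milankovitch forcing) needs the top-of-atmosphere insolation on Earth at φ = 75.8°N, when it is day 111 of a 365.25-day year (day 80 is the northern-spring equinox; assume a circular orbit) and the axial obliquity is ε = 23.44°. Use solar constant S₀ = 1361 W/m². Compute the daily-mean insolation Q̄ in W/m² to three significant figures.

Q̄ ≈ 275 W/m²

Solar longitude: λ_s = 360° × (111 − 80)/365.25 = 30.554°.
sin δ = sin 23.44° × sin 30.554° = 0.20222, so δ = +11.667°.
cos H₀ = −tan(+75.8°) tan(+11.667°) = -0.8160, H₀ = 2.5253 rad.
Bracket: H₀ sin φ sin δ + cos φ cos δ sin H₀ = 2.5253×0.96945×0.20222 + 0.24531×0.97934×0.57803 = 0.495065 + 0.138867 = 0.633932.
Q̄ = (S₀/π) × [bracket] = (1361/π) × 0.633932 = 274.6 W/m².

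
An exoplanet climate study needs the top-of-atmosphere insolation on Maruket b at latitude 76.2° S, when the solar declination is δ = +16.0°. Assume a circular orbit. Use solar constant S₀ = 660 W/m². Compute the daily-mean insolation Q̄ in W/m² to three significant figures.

cos H₀ = −tan(-76.2°) tan(+16.000°) = 1.1674 ≥ 1 ⇒ polar night, H₀ = 0 and Q̄ = 0.

Q̄ ≈ 0.00 W/m²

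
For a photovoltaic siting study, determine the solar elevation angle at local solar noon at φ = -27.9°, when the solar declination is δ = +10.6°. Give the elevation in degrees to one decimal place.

At local noon the hour angle is zero, so the zenith angle equals |φ − δ| = |-27.9° − (+10.600°)| = 38.500°.
Elevation = 90° − 38.500° = 51.5°.

51.5°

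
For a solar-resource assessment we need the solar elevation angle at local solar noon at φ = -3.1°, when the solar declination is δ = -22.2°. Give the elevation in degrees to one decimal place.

At local noon the hour angle is zero, so the zenith angle equals |φ − δ| = |-3.1° − (-22.200°)| = 19.100°.
Elevation = 90° − 19.100° = 70.9°.

70.9°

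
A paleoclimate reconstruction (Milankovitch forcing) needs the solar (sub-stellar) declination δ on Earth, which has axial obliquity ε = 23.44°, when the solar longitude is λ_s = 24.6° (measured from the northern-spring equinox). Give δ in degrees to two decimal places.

sin δ = sin ε · sin λ_s = sin 23.44° × sin 24.6° = 0.165592.
δ = arcsin(0.165592) = +9.53°.

δ = +9.53°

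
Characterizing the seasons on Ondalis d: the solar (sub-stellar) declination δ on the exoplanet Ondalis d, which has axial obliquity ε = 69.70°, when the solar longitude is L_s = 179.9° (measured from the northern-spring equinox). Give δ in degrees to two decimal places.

δ = +0.09°

sin δ = sin ε · sin L_s = sin 69.70° × sin 179.9° = 0.001637.
δ = arcsin(0.001637) = +0.09°.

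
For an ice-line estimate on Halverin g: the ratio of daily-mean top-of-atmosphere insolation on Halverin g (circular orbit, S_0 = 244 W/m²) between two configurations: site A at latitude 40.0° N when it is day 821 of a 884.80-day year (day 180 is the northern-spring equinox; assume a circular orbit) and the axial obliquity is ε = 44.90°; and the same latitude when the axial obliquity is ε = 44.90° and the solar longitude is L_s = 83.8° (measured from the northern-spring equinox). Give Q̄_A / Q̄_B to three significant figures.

Q̄_A / Q̄_B ≈ 0.0286

— Configuration A (ϕ=+40.0°):
Solar longitude: L_s = 360° × (821 − 180)/884.80 = 260.805°.
sin δ = sin 44.90° × sin 260.805° = -0.69680, so δ = -44.171°.
cos h₀ = −tan(+40.0°) tan(-44.171°) = 0.8152, h₀ = 0.6178 rad.
Bracket: h₀ sin ϕ sin δ + cos ϕ cos δ sin h₀ = 0.6178×0.64279×-0.69680 + 0.76604×0.71726×0.57924 = -0.276710 + 0.318263 = 0.041553.
Q̄ = (S_0/π) × [bracket] = (244/π) × 0.041553 = 3.2273 W/m².
— Configuration B (ϕ=+40.0°):
Solar declination: sin δ = sin ε · sin L_s = sin 44.90° × sin 83.8° = 0.70174, so δ = +44.567°.
cos h₀ = −tan(+40.0°) tan(+44.567°) = -0.8265, h₀ = 2.5437 rad.
Bracket: h₀ sin ϕ sin δ + cos ϕ cos δ sin h₀ = 2.5437×0.64279×0.70174 + 0.76604×0.71243×0.56292 = 1.147390 + 0.307214 = 1.454604.
Q̄ = (S_0/π) × [bracket] = (244/π) × 1.454604 = 112.98 W/m².
Ratio Q̄_A / Q̄_B = 3.2273 / 112.98 = 0.02857.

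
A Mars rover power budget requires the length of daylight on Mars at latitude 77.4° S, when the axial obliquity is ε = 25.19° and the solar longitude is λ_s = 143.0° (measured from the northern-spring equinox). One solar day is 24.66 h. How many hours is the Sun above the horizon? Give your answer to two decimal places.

Solar declination: sin δ = sin ε · sin λ_s = sin 25.19° × sin 143.0° = 0.25615, so δ = +14.841°.
cos H₀ = −tan φ · tan δ = 1.1855 ≥ 1, so the Sun never rises (polar night) and H₀ = 0.
Daylight = 2H₀/(2π) × 24.66 h = (0.0000/π) × 24.66 = 0.00 h.

0.00 h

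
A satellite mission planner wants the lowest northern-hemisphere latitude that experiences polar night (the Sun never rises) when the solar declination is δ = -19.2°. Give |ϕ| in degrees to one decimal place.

Polar night requires cos h₀ = −tan ϕ tan δ ≥ 1, i.e. tan ϕ tan δ ≤ −1.
The boundary is |tan ϕ| · |tan δ| = 1, so |ϕ| = 90° − |δ| = 90° − 19.2° = 70.8° in the northern hemisphere.

|ϕ| = 70.8°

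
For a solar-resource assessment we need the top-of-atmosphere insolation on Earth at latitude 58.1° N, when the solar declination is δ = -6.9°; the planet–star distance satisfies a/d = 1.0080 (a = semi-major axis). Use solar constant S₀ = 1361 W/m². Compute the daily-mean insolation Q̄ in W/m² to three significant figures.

cos H₀ = −tan(+58.1°) tan(-6.900°) = 0.1944, H₀ = 1.3751 rad.
Bracket: H₀ sin φ sin δ + cos φ cos δ sin H₀ = 1.3751×0.84897×-0.12014 + 0.52844×0.99276×0.98092 = -0.140254 + 0.514604 = 0.374350.
Inverse-square distance factor (a/d)² = 1.0080² = 1.016064.
Q̄ = (S₀/π) × 1.016064 × [bracket] = (1361/π) × 1.016064 × 0.374350 = 164.8 W/m².

Q̄ ≈ 165 W/m²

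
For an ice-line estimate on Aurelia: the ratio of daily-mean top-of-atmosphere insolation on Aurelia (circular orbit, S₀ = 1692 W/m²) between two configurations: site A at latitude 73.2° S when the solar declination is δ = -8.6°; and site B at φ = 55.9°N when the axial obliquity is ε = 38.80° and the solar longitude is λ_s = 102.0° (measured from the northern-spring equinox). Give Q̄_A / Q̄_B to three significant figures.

— Configuration A (φ=-73.2°):
cos H₀ = −tan(-73.2°) tan(-8.600°) = -0.5009, H₀ = 2.0955 rad.
Bracket: H₀ sin φ sin δ + cos φ cos δ sin H₀ = 2.0955×-0.95732×-0.14954 + 0.28903×0.98876×0.86550 = 0.299987 + 0.247344 = 0.547331.
Q̄ = (S₀/π) × [bracket] = (1692/π) × 0.547331 = 294.78 W/m².
— Configuration B (φ=+55.9°):
Solar declination: sin δ = sin ε · sin λ_s = sin 38.80° × sin 102.0° = 0.61291, so δ = +37.800°.
cos H₀ = −tan(+55.9°) tan(+37.800°) = -1.1457 ≤ −1 ⇒ polar day, H₀ = π.
Bracket: H₀ sin φ sin δ + cos φ cos δ sin H₀ = 3.1416×0.82806×0.61291 + 0.56064×0.79015×0.00000 = 1.594444 + 0.000000 = 1.594444.
Q̄ = (S₀/π) × [bracket] = (1692/π) × 1.594444 = 858.74 W/m².
Ratio Q̄_A / Q̄_B = 294.78 / 858.74 = 0.3433.

Q̄_A / Q̄_B ≈ 0.343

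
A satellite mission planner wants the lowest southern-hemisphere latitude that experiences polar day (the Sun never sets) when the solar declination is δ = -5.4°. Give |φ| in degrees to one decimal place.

|φ| = 84.6°

Polar day requires cos H₀ = −tan φ tan δ ≤ −1, i.e. tan φ tan δ ≥ 1.
The boundary is |tan φ| · |tan δ| = 1, so |φ| = 90° − |δ| = 90° − 5.4° = 84.6° in the southern hemisphere.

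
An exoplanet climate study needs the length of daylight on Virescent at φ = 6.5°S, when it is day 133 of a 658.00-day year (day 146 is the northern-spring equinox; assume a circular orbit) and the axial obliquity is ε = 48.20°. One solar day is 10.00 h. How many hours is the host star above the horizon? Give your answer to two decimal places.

Solar longitude: λ_s = 360° × (133 − 146)/658.00 = -7.112°, i.e. -7.112° + 360° = 352.888°.
sin δ = sin 48.20° × sin 352.888° = -0.09230, so δ = -5.296°.
cos H₀ = −tan φ · tan δ = −tan(-6.5°) × tan(-5.296°) = -0.0106, so H₀ = 1.5814 rad = 90.61°.
Daylight = 2H₀/(2π) × 10.00 h = (1.5814/π) × 10.00 = 5.03 h.

5.03 h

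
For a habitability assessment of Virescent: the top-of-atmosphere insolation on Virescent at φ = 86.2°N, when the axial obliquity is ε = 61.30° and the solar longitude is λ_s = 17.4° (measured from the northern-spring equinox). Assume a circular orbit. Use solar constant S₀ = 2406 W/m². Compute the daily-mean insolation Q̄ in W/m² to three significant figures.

Solar declination: sin δ = sin ε · sin λ_s = sin 61.30° × sin 17.4° = 0.26230, so δ = +15.207°.
cos H₀ = −tan(+86.2°) tan(+15.207°) = -4.0924 ≤ −1 ⇒ polar day, H₀ = π.
Bracket: H₀ sin φ sin δ + cos φ cos δ sin H₀ = 3.1416×0.99780×0.26230 + 0.06627×0.96499×0.00000 = 0.822229 + 0.000000 = 0.822229.
Q̄ = (S₀/π) × [bracket] = (2406/π) × 0.822229 = 629.7 W/m².

Q̄ ≈ 630 W/m²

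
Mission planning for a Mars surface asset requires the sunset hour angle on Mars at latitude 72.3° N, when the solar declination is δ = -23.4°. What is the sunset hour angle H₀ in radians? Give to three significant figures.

H₀ = 0.00 rad

cos H₀ = −tan φ · tan δ = 1.3559 ≥ 1, so the Sun never rises (polar night) and H₀ = 0.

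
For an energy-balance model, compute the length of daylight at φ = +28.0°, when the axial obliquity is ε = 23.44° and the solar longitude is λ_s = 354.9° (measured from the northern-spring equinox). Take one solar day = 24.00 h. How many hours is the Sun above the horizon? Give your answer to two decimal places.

11.86 h

Solar declination: sin δ = sin ε · sin λ_s = sin 23.44° × sin 354.9° = -0.03536, so δ = -2.026°.
cos H₀ = −tan φ · tan δ = −tan(+28.0°) × tan(-2.026°) = 0.0188, so H₀ = 1.5520 rad = 88.92°.
Daylight = 2H₀/(2π) × 24.00 h = (1.5520/π) × 24.00 = 11.86 h.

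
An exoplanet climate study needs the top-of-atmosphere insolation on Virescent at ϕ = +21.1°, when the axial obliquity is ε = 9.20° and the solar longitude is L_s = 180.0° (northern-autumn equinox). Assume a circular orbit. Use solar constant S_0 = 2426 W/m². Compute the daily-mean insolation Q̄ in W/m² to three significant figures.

Solar declination: sin δ = sin ε · sin L_s = sin 9.20° × sin 180.0° = 0.00000, so δ = +0.000°.
cos h₀ = −tan(+21.1°) tan(+0.000°) = -0.0000, h₀ = 1.5708 rad.
Bracket: h₀ sin ϕ sin δ + cos ϕ cos δ sin h₀ = 1.5708×0.36000×0.00000 + 0.93295×1.00000×1.00000 = 0.000000 + 0.932950 = 0.932950.
Q̄ = (S_0/π) × [bracket] = (2426/π) × 0.932950 = 720.4 W/m².

Q̄ ≈ 720 W/m²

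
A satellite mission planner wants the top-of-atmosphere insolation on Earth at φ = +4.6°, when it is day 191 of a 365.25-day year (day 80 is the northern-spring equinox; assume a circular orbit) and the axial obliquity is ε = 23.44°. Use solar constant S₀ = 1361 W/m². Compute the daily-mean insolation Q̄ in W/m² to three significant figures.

Solar longitude: λ_s = 360° × (191 − 80)/365.25 = 109.405°.
sin δ = sin 23.44° × sin 109.405° = 0.37519, so δ = +22.036°.
cos H₀ = −tan(+4.6°) tan(+22.036°) = -0.0326, H₀ = 1.6034 rad.
Bracket: H₀ sin φ sin δ + cos φ cos δ sin H₀ = 1.6034×0.08020×0.37519 + 0.99678×0.92695×0.99947 = 0.048247 + 0.923476 = 0.971723.
Q̄ = (S₀/π) × [bracket] = (1361/π) × 0.971723 = 421.0 W/m².

Q̄ ≈ 421 W/m²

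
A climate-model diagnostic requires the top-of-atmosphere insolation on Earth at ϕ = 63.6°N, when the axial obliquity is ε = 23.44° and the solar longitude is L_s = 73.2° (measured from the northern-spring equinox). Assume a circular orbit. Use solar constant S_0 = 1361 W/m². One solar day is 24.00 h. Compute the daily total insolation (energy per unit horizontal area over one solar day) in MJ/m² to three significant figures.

41.1 MJ/m²

Solar declination: sin δ = sin ε · sin L_s = sin 23.44° × sin 73.2° = 0.38081, so δ = +22.384°.
cos h₀ = −tan(+63.6°) tan(+22.384°) = -0.8296, h₀ = 2.5493 rad.
Bracket: h₀ sin ϕ sin δ + cos ϕ cos δ sin h₀ = 2.5493×0.89571×0.38081 + 0.44464×0.92465×0.55828 = 0.869554 + 0.229529 = 1.099083.
Q̄ = (S_0/π) × [bracket] = (1361/π) × 1.099083 = 476.14 W/m².
Daily total = Q̄ × 24.00 h × 3600 s/h = 476.14 × 24.00 × 3600 / 10⁶ = 41.14 MJ/m².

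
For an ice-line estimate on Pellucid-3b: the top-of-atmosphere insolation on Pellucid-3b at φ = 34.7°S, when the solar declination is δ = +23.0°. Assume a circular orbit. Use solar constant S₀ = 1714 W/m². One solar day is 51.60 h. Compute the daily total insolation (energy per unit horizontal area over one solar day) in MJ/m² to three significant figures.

44.6 MJ/m²

cos H₀ = −tan(-34.7°) tan(+23.000°) = 0.2939, H₀ = 1.2725 rad.
Bracket: H₀ sin φ sin δ + cos φ cos δ sin H₀ = 1.2725×-0.56928×0.39073 + 0.82214×0.92050×0.95583 = -0.283048 + 0.723353 = 0.440305.
Q̄ = (S₀/π) × [bracket] = (1714/π) × 0.440305 = 240.22 W/m².
Daily total = Q̄ × 51.60 h × 3600 s/h = 240.22 × 51.60 × 3600 / 10⁶ = 44.62 MJ/m².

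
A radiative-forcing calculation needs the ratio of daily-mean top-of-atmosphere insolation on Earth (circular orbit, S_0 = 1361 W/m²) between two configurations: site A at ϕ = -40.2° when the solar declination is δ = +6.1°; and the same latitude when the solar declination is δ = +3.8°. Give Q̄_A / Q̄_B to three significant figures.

— Configuration A (ϕ=-40.2°):
cos h₀ = −tan(-40.2°) tan(+6.100°) = 0.0903, h₀ = 1.4804 rad.
Bracket: h₀ sin ϕ sin δ + cos ϕ cos δ sin h₀ = 1.4804×-0.64546×0.10626 + 0.76380×0.99434×0.99591 = -0.101536 + 0.756371 = 0.654835.
Q̄ = (S_0/π) × [bracket] = (1361/π) × 0.654835 = 283.69 W/m².
— Configuration B (ϕ=-40.2°):
cos h₀ = −tan(-40.2°) tan(+3.800°) = 0.0561, h₀ = 1.5146 rad.
Bracket: h₀ sin ϕ sin δ + cos ϕ cos δ sin h₀ = 1.5146×-0.64546×0.06627 + 0.76380×0.99780×0.99842 = -0.064786 + 0.760915 = 0.696129.
Q̄ = (S_0/π) × [bracket] = (1361/π) × 0.696129 = 301.58 W/m².
Ratio Q̄_A / Q̄_B = 283.69 / 301.58 = 0.9407.

Q̄_A / Q̄_B ≈ 0.941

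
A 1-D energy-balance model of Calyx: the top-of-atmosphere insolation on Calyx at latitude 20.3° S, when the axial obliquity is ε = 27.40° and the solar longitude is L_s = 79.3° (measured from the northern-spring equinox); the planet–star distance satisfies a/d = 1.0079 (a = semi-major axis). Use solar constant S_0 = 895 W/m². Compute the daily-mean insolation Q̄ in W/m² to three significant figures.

Solar declination: sin δ = sin ε · sin L_s = sin 27.40° × sin 79.3° = 0.45220, so δ = +26.885°.
cos h₀ = −tan(-20.3°) tan(+26.885°) = 0.1875, h₀ = 1.3821 rad.
Bracket: h₀ sin ϕ sin δ + cos ϕ cos δ sin h₀ = 1.3821×-0.34694×0.45220 + 0.93789×0.89192×0.98226 = -0.216833 + 0.821683 = 0.604850.
Inverse-square distance factor (a/d)² = 1.0079² = 1.015862.
Q̄ = (S_0/π) × 1.015862 × [bracket] = (895/π) × 1.015862 × 0.604850 = 175.0 W/m².

Q̄ ≈ 175 W/m²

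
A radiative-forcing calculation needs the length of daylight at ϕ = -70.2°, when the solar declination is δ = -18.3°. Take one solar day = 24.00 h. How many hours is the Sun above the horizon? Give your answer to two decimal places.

20.90 h

cos h₀ = −tan ϕ · tan δ = −tan(-70.2°) × tan(-18.300°) = -0.9186, so h₀ = 2.7353 rad = 156.72°.
Daylight = 2h₀/(2π) × 24.00 h = (2.7353/π) × 24.00 = 20.90 h.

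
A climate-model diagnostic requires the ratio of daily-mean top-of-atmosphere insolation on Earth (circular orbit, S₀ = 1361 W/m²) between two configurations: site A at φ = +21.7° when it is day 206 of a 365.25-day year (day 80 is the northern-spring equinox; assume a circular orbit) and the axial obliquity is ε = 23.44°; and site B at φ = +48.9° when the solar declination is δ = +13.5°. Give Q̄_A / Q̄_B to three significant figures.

— Configuration A (φ=+21.7°):
Solar longitude: λ_s = 360° × (206 − 80)/365.25 = 124.189°.
sin δ = sin 23.44° × sin 124.189° = 0.32905, so δ = +19.211°.
cos H₀ = −tan(+21.7°) tan(+19.211°) = -0.1387, H₀ = 1.7099 rad.
Bracket: H₀ sin φ sin δ + cos φ cos δ sin H₀ = 1.7099×0.36975×0.32905 + 0.92913×0.94431×0.99034 = 0.208037 + 0.868911 = 1.076948.
Q̄ = (S₀/π) × [bracket] = (1361/π) × 1.076948 = 466.56 W/m².
— Configuration B (φ=+48.9°):
cos H₀ = −tan(+48.9°) tan(+13.500°) = -0.2752, H₀ = 1.8496 rad.
Bracket: H₀ sin φ sin δ + cos φ cos δ sin H₀ = 1.8496×0.75356×0.23345 + 0.65738×0.97237×0.96138 = 0.325379 + 0.614530 = 0.939909.
Q̄ = (S₀/π) × [bracket] = (1361/π) × 0.939909 = 407.19 W/m².
Ratio Q̄_A / Q̄_B = 466.56 / 407.19 = 1.146.

Q̄_A / Q̄_B ≈ 1.15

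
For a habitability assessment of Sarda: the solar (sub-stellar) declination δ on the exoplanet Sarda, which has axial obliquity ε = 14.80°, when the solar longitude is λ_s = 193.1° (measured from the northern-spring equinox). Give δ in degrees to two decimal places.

sin δ = sin ε · sin λ_s = sin 14.80° × sin 193.1° = -0.057897.
δ = arcsin(-0.057897) = -3.32°.

δ = -3.32°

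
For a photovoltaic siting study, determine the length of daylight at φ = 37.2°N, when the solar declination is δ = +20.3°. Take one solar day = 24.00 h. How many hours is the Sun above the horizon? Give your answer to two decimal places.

14.17 h

cos H₀ = −tan φ · tan δ = −tan(+37.2°) × tan(+20.300°) = -0.2808, so H₀ = 1.8554 rad = 106.31°.
Daylight = 2H₀/(2π) × 24.00 h = (1.8554/π) × 24.00 = 14.17 h.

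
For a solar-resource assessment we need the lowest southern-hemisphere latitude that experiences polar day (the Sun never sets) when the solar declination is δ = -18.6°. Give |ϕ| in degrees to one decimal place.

|ϕ| = 71.4°

Polar day requires cos h₀ = −tan ϕ tan δ ≤ −1, i.e. tan ϕ tan δ ≥ 1.
The boundary is |tan ϕ| · |tan δ| = 1, so |ϕ| = 90° − |δ| = 90° − 18.6° = 71.4° in the southern hemisphere.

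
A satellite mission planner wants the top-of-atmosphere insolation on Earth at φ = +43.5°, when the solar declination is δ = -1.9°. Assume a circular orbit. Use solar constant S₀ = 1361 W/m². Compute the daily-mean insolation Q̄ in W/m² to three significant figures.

cos H₀ = −tan(+43.5°) tan(-1.900°) = 0.0315, H₀ = 1.5393 rad.
Bracket: H₀ sin φ sin δ + cos φ cos δ sin H₀ = 1.5393×0.68835×-0.03316 + 0.72537×0.99945×0.99950 = -0.035136 + 0.724609 = 0.689473.
Q̄ = (S₀/π) × [bracket] = (1361/π) × 0.689473 = 298.7 W/m².

Q̄ ≈ 299 W/m²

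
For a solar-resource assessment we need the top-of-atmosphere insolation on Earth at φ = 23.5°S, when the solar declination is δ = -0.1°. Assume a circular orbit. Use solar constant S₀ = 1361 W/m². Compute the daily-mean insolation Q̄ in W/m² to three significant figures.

Q̄ ≈ 398 W/m²

cos H₀ = −tan(-23.5°) tan(-0.100°) = -0.0008, H₀ = 1.5716 rad.
Bracket: H₀ sin φ sin δ + cos φ cos δ sin H₀ = 1.5716×-0.39875×-0.00175 + 0.91706×1.00000×1.00000 = 0.001097 + 0.917060 = 0.918157.
Q̄ = (S₀/π) × [bracket] = (1361/π) × 0.918157 = 397.8 W/m².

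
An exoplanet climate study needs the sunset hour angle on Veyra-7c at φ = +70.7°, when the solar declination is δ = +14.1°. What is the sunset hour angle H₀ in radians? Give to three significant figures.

H₀ = 2.37 rad

cos H₀ = −tan φ · tan δ = −tan(+70.7°) × tan(+14.100°) = -0.7173, so H₀ = 2.3707 rad = 135.83°.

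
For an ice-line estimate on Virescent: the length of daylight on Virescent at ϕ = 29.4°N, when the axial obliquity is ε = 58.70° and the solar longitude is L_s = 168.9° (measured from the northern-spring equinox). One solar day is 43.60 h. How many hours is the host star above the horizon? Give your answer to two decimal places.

Solar declination: sin δ = sin ε · sin L_s = sin 58.70° × sin 168.9° = 0.16450, so δ = +9.468°.
cos h₀ = −tan ϕ · tan δ = −tan(+29.4°) × tan(+9.468°) = -0.0940, so h₀ = 1.6649 rad = 95.39°.
Daylight = 2h₀/(2π) × 43.60 h = (1.6649/π) × 43.60 = 23.11 h.

23.11 h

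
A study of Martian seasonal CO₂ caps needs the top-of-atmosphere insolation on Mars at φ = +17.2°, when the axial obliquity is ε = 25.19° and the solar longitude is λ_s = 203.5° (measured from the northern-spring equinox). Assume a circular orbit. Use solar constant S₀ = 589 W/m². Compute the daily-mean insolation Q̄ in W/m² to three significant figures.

Solar declination: sin δ = sin ε · sin λ_s = sin 25.19° × sin 203.5° = -0.16972, so δ = -9.771°.
cos H₀ = −tan(+17.2°) tan(-9.771°) = 0.0533, H₀ = 1.5175 rad.
Bracket: H₀ sin φ sin δ + cos φ cos δ sin H₀ = 1.5175×0.29571×-0.16972 + 0.95528×0.98549×0.99858 = -0.076160 + 0.940082 = 0.863922.
Q̄ = (S₀/π) × [bracket] = (589/π) × 0.863922 = 162.0 W/m².

Q̄ ≈ 162 W/m²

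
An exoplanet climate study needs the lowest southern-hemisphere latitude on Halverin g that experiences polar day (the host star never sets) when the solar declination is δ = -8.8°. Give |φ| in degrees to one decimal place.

|φ| = 81.2°

Polar day requires cos H₀ = −tan φ tan δ ≤ −1, i.e. tan φ tan δ ≥ 1.
The boundary is |tan φ| · |tan δ| = 1, so |φ| = 90° − |δ| = 90° − 8.8° = 81.2° in the southern hemisphere.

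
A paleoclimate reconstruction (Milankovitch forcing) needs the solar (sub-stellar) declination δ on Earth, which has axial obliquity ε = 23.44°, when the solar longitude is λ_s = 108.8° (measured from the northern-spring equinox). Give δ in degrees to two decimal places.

sin δ = sin ε · sin λ_s = sin 23.44° × sin 108.8° = 0.376566.
δ = arcsin(0.376566) = +22.12°.

δ = +22.12°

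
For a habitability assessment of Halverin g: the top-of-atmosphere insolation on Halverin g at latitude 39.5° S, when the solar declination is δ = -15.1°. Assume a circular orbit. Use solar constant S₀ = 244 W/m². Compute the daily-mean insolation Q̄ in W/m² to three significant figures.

cos H₀ = −tan(-39.5°) tan(-15.100°) = -0.2224, H₀ = 1.7951 rad.
Bracket: H₀ sin φ sin δ + cos φ cos δ sin H₀ = 1.7951×-0.63608×-0.26050 + 0.77162×0.96547×0.97495 = 0.297446 + 0.726314 = 1.023760.
Q̄ = (S₀/π) × [bracket] = (244/π) × 1.023760 = 79.51 W/m².

Q̄ ≈ 79.5 W/m²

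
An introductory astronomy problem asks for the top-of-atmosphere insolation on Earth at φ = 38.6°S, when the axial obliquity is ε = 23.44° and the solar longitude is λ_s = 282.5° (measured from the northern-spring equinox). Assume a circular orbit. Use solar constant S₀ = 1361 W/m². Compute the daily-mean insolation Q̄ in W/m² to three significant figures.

Q̄ ≈ 495 W/m²

Solar declination: sin δ = sin ε · sin λ_s = sin 23.44° × sin 282.5° = -0.38836, so δ = -22.852°.
cos H₀ = −tan(-38.6°) tan(-22.852°) = -0.3364, H₀ = 1.9139 rad.
Bracket: H₀ sin φ sin δ + cos φ cos δ sin H₀ = 1.9139×-0.62388×-0.38836 + 0.78152×0.92151×0.94171 = 0.463719 + 0.678199 = 1.141918.
Q̄ = (S₀/π) × [bracket] = (1361/π) × 1.141918 = 494.7 W/m².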